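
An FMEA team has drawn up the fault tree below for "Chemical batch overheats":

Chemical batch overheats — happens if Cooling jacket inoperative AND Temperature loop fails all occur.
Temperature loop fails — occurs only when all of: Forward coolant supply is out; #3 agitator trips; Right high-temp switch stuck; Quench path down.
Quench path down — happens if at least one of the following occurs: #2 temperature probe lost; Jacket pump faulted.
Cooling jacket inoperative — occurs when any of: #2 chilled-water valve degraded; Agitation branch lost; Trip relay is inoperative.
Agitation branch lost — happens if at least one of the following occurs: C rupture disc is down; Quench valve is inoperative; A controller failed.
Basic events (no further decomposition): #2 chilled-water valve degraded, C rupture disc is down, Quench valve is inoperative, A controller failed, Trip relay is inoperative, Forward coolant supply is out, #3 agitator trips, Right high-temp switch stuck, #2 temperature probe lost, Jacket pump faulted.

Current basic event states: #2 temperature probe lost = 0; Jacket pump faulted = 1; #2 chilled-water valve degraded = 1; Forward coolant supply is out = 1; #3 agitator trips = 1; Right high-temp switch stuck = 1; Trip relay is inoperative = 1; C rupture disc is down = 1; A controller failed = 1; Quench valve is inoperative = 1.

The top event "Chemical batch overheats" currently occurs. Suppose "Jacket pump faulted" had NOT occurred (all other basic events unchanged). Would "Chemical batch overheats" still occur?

Counterfactual: set "Jacket pump faulted" to not occurred.
Agitation branch lost [OR]: C rupture disc is down=occurs, Quench valve is inoperative=occurs, A controller failed=occurs → at least one input occurs → occurs.
Cooling jacket inoperative [OR]: #2 chilled-water valve degraded=occurs, Agitation branch lost=occurs, Trip relay is inoperative=occurs → at least one input occurs → occurs.
Quench path down [OR]: #2 temperature probe lost=not, Jacket pump faulted=not → no input occurs → does not occur.
Temperature loop fails [AND]: Forward coolant supply is out=occurs, #3 agitator trips=occurs, Right high-temp switch stuck=occurs, Quench path down=not → not all inputs occur → does not occur.
Chemical batch overheats [AND]: Cooling jacket inoperative=occurs, Temperature loop fails=not → not all inputs occur → does not occur.

No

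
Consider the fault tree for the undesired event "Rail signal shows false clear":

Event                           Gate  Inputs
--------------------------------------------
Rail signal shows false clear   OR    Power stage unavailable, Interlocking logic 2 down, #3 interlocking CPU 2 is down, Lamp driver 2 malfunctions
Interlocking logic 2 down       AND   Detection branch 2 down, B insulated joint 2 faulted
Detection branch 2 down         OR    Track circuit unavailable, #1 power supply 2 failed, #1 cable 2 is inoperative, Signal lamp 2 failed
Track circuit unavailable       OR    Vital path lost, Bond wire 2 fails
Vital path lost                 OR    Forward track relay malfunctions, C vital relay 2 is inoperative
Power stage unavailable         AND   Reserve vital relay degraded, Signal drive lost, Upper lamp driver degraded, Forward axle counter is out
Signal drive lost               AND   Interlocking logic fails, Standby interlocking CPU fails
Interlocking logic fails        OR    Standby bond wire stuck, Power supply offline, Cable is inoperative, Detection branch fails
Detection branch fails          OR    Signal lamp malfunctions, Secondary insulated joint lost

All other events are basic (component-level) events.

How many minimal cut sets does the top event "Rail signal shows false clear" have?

Detection branch fails [OR]: union of children's cut sets → 2 cut set(s).
Interlocking logic fails [OR]: union of children's cut sets → 5 cut set(s).
Signal drive lost [AND]: one cut set from each child combined → 5 × 1 = 5 cut set(s).
Power stage unavailable [AND]: one cut set from each child combined → 1 × 5 × 1 × 1 = 5 cut set(s).
Vital path lost [OR]: union of children's cut sets → 2 cut set(s).
Track circuit unavailable [OR]: union of children's cut sets → 3 cut set(s).
Detection branch 2 down [OR]: union of children's cut sets → 6 cut set(s).
Interlocking logic 2 down [AND]: one cut set from each child combined → 6 × 1 = 6 cut set(s).
Rail signal shows false clear [OR]: union of children's cut sets → 13 cut set(s).

13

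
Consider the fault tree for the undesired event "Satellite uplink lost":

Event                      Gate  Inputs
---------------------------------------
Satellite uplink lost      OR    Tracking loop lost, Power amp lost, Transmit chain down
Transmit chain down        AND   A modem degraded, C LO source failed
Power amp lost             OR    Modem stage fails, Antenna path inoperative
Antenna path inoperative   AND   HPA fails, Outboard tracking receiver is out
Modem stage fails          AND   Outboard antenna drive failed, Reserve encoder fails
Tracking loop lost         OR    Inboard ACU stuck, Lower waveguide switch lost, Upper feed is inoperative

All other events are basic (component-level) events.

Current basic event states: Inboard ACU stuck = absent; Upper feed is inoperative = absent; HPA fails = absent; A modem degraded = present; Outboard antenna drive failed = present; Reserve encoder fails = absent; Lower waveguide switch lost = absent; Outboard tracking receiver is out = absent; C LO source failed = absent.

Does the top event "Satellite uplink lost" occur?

Tracking loop lost [OR]: Inboard ACU stuck=not, Lower waveguide switch lost=not, Upper feed is inoperative=not → no input occurs → does not occur.
Modem stage fails [AND]: Outboard antenna drive failed=occurs, Reserve encoder fails=not → not all inputs occur → does not occur.
Antenna path inoperative [AND]: HPA fails=not, Outboard tracking receiver is out=not → not all inputs occur → does not occur.
Power amp lost [OR]: Modem stage fails=not, Antenna path inoperative=not → no input occurs → does not occur.
Transmit chain down [AND]: A modem degraded=occurs, C LO source failed=not → not all inputs occur → does not occur.
Satellite uplink lost [OR]: Tracking loop lost=not, Power amp lost=not, Transmit chain down=not → no input occurs → does not occur.

No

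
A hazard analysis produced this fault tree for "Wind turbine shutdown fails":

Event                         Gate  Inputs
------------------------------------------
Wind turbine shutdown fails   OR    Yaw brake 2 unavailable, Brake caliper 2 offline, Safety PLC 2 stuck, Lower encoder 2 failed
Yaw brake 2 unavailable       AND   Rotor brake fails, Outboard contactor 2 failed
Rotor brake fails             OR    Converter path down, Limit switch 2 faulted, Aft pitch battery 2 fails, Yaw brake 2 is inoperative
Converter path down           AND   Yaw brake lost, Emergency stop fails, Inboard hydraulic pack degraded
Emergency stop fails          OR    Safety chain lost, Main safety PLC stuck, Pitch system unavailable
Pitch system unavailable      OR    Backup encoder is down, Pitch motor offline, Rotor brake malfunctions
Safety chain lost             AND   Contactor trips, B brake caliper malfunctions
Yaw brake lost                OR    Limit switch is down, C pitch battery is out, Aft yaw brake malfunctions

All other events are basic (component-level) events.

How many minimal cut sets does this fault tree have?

21

Yaw brake lost [OR]: union of children's cut sets → 3 cut set(s).
Safety chain lost [AND]: one cut set from each child combined → 1 × 1 = 1 cut set(s).
Pitch system unavailable [OR]: union of children's cut sets → 3 cut set(s).
Emergency stop fails [OR]: union of children's cut sets → 5 cut set(s).
Converter path down [AND]: one cut set from each child combined → 3 × 5 × 1 = 15 cut set(s).
Rotor brake fails [OR]: union of children's cut sets → 18 cut set(s).
Yaw brake 2 unavailable [AND]: one cut set from each child combined → 18 × 1 = 18 cut set(s).
Wind turbine shutdown fails [OR]: union of children's cut sets → 21 cut set(s).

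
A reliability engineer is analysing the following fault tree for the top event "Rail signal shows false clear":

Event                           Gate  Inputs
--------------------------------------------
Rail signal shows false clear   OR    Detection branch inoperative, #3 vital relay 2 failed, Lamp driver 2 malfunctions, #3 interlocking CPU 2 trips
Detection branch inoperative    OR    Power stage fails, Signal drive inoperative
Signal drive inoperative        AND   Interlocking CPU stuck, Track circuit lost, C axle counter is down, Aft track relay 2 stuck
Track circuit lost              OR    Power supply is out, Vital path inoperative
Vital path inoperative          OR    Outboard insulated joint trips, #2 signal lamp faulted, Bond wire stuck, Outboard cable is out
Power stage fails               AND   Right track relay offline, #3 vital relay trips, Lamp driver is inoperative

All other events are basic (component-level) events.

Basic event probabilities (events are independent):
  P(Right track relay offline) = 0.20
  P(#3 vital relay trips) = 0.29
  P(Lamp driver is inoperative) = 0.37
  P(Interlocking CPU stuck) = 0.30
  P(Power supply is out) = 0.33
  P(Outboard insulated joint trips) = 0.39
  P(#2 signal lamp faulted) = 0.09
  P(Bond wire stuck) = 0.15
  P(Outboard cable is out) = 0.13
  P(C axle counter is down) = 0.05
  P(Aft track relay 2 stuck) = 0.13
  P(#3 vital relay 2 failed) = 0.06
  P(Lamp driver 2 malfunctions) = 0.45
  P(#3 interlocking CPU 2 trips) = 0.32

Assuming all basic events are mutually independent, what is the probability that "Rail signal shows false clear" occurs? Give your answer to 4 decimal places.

P(Power stage fails) [AND] = 0.20 × 0.29 × 0.37 = 0.021460
P(Vital path inoperative) [OR] = 1 − (1−0.39) × (1−0.09) × (1−0.15) × (1−0.13) = 0.589504
P(Track circuit lost) [OR] = 1 − (1−0.33) × (1−0.589504) = 0.724968
P(Signal drive inoperative) [AND] = 0.30 × 0.724968 × 0.05 × 0.13 = 0.001414
P(Detection branch inoperative) [OR] = 1 − (1−0.021460) × (1−0.001414) = 0.022844
P(Rail signal shows false clear) [OR] = 1 − (1−0.022844) × (1−0.06) × (1−0.45) × (1−0.32) = 0.656471
Rounded to 4 decimal places: P(Rail signal shows false clear) ≈ 0.6565.

0.6565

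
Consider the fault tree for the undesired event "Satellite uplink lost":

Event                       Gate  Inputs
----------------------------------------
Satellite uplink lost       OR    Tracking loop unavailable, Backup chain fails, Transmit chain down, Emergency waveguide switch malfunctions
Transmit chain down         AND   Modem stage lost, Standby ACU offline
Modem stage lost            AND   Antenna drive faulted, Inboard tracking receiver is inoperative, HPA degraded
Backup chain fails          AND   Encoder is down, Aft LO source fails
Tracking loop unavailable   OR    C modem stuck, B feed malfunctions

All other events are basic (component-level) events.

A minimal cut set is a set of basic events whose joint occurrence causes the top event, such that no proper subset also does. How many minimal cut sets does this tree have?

5

Tracking loop unavailable [OR]: union of children's cut sets → 2 cut set(s).
Backup chain fails [AND]: one cut set from each child combined → 1 × 1 = 1 cut set(s).
Modem stage lost [AND]: one cut set from each child combined → 1 × 1 × 1 = 1 cut set(s).
Transmit chain down [AND]: one cut set from each child combined → 1 × 1 = 1 cut set(s).
Satellite uplink lost [OR]: union of children's cut sets → 5 cut set(s).
Minimal cut sets: {C modem stuck}; {B feed malfunctions}; {Aft LO source fails, Encoder is down}; {Antenna drive faulted, HPA degraded, Inboard tracking receiver is inoperative, Standby ACU offline}; {Emergency waveguide switch malfunctions}.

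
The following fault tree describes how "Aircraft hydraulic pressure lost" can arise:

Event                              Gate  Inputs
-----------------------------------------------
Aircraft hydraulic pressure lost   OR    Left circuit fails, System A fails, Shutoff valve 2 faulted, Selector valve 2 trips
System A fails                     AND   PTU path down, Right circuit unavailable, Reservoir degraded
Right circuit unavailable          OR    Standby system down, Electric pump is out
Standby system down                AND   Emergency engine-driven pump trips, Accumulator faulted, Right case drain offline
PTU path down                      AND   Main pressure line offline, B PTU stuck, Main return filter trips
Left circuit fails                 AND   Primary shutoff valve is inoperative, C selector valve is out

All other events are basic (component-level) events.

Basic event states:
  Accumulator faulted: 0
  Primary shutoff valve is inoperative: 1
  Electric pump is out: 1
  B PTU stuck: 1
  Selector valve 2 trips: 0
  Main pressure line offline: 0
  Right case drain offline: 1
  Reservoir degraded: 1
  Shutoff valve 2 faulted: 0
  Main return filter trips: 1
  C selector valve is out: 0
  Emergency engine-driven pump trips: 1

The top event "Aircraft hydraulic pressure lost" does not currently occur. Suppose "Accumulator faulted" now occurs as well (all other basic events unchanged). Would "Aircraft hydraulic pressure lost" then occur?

Counterfactual: set "Accumulator faulted" to occurred.
Left circuit fails [AND]: Primary shutoff valve is inoperative=occurs, C selector valve is out=not → not all inputs occur → does not occur.
PTU path down [AND]: Main pressure line offline=not, B PTU stuck=occurs, Main return filter trips=occurs → not all inputs occur → does not occur.
Standby system down [AND]: Emergency engine-driven pump trips=occurs, Accumulator faulted=occurs, Right case drain offline=occurs → all inputs occur → occurs.
Right circuit unavailable [OR]: Standby system down=occurs, Electric pump is out=occurs → at least one input occurs → occurs.
System A fails [AND]: PTU path down=not, Right circuit unavailable=occurs, Reservoir degraded=occurs → not all inputs occur → does not occur.
Aircraft hydraulic pressure lost [OR]: Left circuit fails=not, System A fails=not, Shutoff valve 2 faulted=not, Selector valve 2 trips=not → no input occurs → does not occur.

No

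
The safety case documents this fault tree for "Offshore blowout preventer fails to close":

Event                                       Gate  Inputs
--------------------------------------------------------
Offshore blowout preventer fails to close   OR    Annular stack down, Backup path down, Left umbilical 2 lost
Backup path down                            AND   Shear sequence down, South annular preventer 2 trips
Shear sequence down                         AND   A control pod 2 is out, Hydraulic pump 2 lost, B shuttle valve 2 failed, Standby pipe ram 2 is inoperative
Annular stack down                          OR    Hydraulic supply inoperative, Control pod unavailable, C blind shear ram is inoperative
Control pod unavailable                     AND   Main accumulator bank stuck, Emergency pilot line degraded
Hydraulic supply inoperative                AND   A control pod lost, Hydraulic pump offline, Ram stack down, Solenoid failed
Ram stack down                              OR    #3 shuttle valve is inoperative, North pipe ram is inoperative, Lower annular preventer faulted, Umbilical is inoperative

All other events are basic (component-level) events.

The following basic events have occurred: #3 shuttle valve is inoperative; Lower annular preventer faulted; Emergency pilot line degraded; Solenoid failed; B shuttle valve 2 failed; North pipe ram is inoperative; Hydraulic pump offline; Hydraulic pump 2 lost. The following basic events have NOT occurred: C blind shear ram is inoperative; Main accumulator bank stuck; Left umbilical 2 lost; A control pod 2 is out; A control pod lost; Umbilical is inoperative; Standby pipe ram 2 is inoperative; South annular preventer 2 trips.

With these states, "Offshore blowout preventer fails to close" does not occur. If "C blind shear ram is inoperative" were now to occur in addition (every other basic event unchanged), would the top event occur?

Yes

Counterfactual: set "C blind shear ram is inoperative" to occurred.
Ram stack down [OR]: #3 shuttle valve is inoperative=occurs, North pipe ram is inoperative=occurs, Lower annular preventer faulted=occurs, Umbilical is inoperative=not → at least one input occurs → occurs.
Hydraulic supply inoperative [AND]: A control pod lost=not, Hydraulic pump offline=occurs, Ram stack down=occurs, Solenoid failed=occurs → not all inputs occur → does not occur.
Control pod unavailable [AND]: Main accumulator bank stuck=not, Emergency pilot line degraded=occurs → not all inputs occur → does not occur.
Annular stack down [OR]: Hydraulic supply inoperative=not, Control pod unavailable=not, C blind shear ram is inoperative=occurs → at least one input occurs → occurs.
Shear sequence down [AND]: A control pod 2 is out=not, Hydraulic pump 2 lost=occurs, B shuttle valve 2 failed=occurs, Standby pipe ram 2 is inoperative=not → not all inputs occur → does not occur.
Backup path down [AND]: Shear sequence down=not, South annular preventer 2 trips=not → not all inputs occur → does not occur.
Offshore blowout preventer fails to close [OR]: Annular stack down=occurs, Backup path down=not, Left umbilical 2 lost=not → at least one input occurs → occurs.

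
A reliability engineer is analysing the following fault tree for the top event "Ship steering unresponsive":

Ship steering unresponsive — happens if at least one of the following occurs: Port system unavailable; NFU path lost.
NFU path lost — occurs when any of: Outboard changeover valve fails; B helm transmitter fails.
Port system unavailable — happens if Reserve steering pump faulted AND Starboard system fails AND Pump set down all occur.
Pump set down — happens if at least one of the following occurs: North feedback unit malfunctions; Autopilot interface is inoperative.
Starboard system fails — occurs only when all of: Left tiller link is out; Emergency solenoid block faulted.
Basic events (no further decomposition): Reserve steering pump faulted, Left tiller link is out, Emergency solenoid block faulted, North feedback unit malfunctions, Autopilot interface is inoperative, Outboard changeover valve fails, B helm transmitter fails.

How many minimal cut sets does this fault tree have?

Starboard system fails [AND]: one cut set from each child combined → 1 × 1 = 1 cut set(s).
Pump set down [OR]: union of children's cut sets → 2 cut set(s).
Port system unavailable [AND]: one cut set from each child combined → 1 × 1 × 2 = 2 cut set(s).
NFU path lost [OR]: union of children's cut sets → 2 cut set(s).
Ship steering unresponsive [OR]: union of children's cut sets → 4 cut set(s).
Minimal cut sets: {Emergency solenoid block faulted, Left tiller link is out, North feedback unit malfunctions, Reserve steering pump faulted}; {Autopilot interface is inoperative, Emergency solenoid block faulted, Left tiller link is out, Reserve steering pump faulted}; {Outboard changeover valve fails}; {B helm transmitter fails}.

4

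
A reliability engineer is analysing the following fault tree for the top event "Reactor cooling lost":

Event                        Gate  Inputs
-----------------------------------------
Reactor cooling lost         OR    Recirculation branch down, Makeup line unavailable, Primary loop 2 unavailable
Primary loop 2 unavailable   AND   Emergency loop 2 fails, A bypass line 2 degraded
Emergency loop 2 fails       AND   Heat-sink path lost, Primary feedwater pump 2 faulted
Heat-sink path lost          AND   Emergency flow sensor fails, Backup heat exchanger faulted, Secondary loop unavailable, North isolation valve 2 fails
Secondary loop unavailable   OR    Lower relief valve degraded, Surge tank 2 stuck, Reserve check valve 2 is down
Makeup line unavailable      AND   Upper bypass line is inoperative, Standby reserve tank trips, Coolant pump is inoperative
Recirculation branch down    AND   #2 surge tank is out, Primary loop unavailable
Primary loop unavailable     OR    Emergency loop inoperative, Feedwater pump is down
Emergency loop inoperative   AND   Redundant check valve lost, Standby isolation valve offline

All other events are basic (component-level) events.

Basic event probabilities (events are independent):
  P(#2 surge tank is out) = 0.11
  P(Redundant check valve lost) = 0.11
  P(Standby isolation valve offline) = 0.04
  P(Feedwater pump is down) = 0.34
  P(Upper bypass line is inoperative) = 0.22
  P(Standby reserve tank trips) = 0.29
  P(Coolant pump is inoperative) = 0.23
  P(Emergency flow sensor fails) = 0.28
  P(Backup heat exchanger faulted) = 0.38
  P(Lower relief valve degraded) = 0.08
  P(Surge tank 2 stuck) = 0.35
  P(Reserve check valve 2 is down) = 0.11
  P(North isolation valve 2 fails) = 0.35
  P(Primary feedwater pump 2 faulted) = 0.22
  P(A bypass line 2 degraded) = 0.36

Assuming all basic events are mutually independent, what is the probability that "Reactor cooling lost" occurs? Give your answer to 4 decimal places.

P(Emergency loop inoperative) [AND] = 0.11 × 0.04 = 0.004400
P(Primary loop unavailable) [OR] = 1 − (1−0.004400) × (1−0.34) = 0.342904
P(Recirculation branch down) [AND] = 0.11 × 0.342904 = 0.037719
P(Makeup line unavailable) [AND] = 0.22 × 0.29 × 0.23 = 0.014674
P(Secondary loop unavailable) [OR] = 1 − (1−0.08) × (1−0.35) × (1−0.11) = 0.467780
P(Heat-sink path lost) [AND] = 0.28 × 0.38 × 0.467780 × 0.35 = 0.017420
P(Emergency loop 2 fails) [AND] = 0.017420 × 0.22 = 0.003832
P(Primary loop 2 unavailable) [AND] = 0.003832 × 0.36 = 0.001380
P(Reactor cooling lost) [OR] = 1 − (1−0.037719) × (1−0.014674) × (1−0.001380) = 0.053148
Rounded to 4 decimal places: P(Reactor cooling lost) ≈ 0.0531.

0.0531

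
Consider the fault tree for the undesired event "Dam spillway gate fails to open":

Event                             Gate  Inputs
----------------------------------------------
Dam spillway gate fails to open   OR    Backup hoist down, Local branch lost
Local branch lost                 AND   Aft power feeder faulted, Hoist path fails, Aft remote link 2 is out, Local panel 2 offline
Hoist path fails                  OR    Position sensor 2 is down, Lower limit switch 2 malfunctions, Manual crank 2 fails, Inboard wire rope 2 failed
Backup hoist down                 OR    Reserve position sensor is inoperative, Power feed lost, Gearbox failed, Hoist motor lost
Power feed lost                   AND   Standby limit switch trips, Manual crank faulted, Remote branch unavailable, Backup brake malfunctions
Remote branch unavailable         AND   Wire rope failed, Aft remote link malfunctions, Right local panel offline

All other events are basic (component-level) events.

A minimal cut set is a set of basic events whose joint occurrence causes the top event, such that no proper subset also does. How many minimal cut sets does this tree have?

Remote branch unavailable [AND]: one cut set from each child combined → 1 × 1 × 1 = 1 cut set(s).
Power feed lost [AND]: one cut set from each child combined → 1 × 1 × 1 × 1 = 1 cut set(s).
Backup hoist down [OR]: union of children's cut sets → 4 cut set(s).
Hoist path fails [OR]: union of children's cut sets → 4 cut set(s).
Local branch lost [AND]: one cut set from each child combined → 1 × 4 × 1 × 1 = 4 cut set(s).
Dam spillway gate fails to open [OR]: union of children's cut sets → 8 cut set(s).
Minimal cut sets: {Reserve position sensor is inoperative}; {Aft remote link malfunctions, Backup brake malfunctions, Manual crank faulted, Right local panel offline, Standby limit switch trips, Wire rope failed}; {Gearbox failed}; {Hoist motor lost}; {Aft power feeder faulted, Aft remote link 2 is out, Local panel 2 offline, Position sensor 2 is down}; {Aft power feeder faulted, Aft remote link 2 is out, Local panel 2 offline, Lower limit switch 2 malfunctions}; {Aft power feeder faulted, Aft remote link 2 is out, Local panel 2 offline, Manual crank 2 fails}; {Aft power feeder faulted, Aft remote link 2 is out, Inboard wire rope 2 failed, Local panel 2 offline}.

8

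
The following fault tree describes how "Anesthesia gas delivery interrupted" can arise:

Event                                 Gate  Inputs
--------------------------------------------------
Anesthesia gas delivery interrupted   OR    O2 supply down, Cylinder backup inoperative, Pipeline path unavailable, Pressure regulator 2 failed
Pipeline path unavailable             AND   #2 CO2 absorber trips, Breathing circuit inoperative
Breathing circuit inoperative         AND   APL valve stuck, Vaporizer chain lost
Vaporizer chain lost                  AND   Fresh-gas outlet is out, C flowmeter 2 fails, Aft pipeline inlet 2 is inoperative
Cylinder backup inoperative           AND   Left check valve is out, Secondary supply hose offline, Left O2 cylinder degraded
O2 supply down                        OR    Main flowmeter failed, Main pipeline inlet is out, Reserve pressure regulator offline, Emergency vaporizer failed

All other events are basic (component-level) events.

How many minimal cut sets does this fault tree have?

O2 supply down [OR]: union of children's cut sets → 4 cut set(s).
Cylinder backup inoperative [AND]: one cut set from each child combined → 1 × 1 × 1 = 1 cut set(s).
Vaporizer chain lost [AND]: one cut set from each child combined → 1 × 1 × 1 = 1 cut set(s).
Breathing circuit inoperative [AND]: one cut set from each child combined → 1 × 1 = 1 cut set(s).
Pipeline path unavailable [AND]: one cut set from each child combined → 1 × 1 = 1 cut set(s).
Anesthesia gas delivery interrupted [OR]: union of children's cut sets → 7 cut set(s).
Minimal cut sets: {Main flowmeter failed}; {Main pipeline inlet is out}; {Reserve pressure regulator offline}; {Emergency vaporizer failed}; {Left O2 cylinder degraded, Left check valve is out, Secondary supply hose offline}; {#2 CO2 absorber trips, APL valve stuck, Aft pipeline inlet 2 is inoperative, C flowmeter 2 fails, Fresh-gas outlet is out}; {Pressure regulator 2 failed}.

7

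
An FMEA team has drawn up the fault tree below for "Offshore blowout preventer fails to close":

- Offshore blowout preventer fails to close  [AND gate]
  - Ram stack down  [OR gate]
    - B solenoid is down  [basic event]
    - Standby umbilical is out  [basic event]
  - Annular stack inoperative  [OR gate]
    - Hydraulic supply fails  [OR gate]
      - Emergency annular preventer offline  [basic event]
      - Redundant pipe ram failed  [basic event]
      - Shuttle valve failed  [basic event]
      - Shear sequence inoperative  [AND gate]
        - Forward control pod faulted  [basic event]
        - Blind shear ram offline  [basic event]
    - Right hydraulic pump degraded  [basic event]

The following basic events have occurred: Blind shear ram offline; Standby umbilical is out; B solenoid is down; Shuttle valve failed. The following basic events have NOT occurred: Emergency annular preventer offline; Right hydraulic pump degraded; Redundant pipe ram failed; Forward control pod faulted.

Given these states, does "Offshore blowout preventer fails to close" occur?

Ram stack down [OR]: B solenoid is down=occurs, Standby umbilical is out=occurs → at least one input occurs → occurs.
Shear sequence inoperative [AND]: Forward control pod faulted=not, Blind shear ram offline=occurs → not all inputs occur → does not occur.
Hydraulic supply fails [OR]: Emergency annular preventer offline=not, Redundant pipe ram failed=not, Shuttle valve failed=occurs, Shear sequence inoperative=not → at least one input occurs → occurs.
Annular stack inoperative [OR]: Hydraulic supply fails=occurs, Right hydraulic pump degraded=not → at least one input occurs → occurs.
Offshore blowout preventer fails to close [AND]: Ram stack down=occurs, Annular stack inoperative=occurs → all inputs occur → occurs.

Yes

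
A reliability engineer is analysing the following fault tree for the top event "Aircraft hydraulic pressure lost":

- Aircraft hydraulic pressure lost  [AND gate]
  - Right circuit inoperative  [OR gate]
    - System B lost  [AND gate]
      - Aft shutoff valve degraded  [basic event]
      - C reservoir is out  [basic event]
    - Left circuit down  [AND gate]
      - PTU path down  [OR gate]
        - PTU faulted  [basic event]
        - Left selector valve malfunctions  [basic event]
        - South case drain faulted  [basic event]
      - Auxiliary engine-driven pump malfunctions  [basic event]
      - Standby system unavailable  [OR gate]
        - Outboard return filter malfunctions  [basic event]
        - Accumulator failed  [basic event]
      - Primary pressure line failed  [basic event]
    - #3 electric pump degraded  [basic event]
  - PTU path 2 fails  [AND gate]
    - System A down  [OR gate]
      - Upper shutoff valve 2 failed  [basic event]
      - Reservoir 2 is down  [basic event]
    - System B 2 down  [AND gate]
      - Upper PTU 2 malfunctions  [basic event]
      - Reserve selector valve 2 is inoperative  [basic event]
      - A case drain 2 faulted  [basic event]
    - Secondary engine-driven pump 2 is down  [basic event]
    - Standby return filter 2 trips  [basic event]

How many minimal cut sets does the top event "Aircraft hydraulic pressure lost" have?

System B lost [AND]: one cut set from each child combined → 1 × 1 = 1 cut set(s).
PTU path down [OR]: union of children's cut sets → 3 cut set(s).
Standby system unavailable [OR]: union of children's cut sets → 2 cut set(s).
Left circuit down [AND]: one cut set from each child combined → 3 × 1 × 2 × 1 = 6 cut set(s).
Right circuit inoperative [OR]: union of children's cut sets → 8 cut set(s).
System A down [OR]: union of children's cut sets → 2 cut set(s).
System B 2 down [AND]: one cut set from each child combined → 1 × 1 × 1 = 1 cut set(s).
PTU path 2 fails [AND]: one cut set from each child combined → 2 × 1 × 1 × 1 = 2 cut set(s).
Aircraft hydraulic pressure lost [AND]: one cut set from each child combined → 8 × 2 = 16 cut set(s).

16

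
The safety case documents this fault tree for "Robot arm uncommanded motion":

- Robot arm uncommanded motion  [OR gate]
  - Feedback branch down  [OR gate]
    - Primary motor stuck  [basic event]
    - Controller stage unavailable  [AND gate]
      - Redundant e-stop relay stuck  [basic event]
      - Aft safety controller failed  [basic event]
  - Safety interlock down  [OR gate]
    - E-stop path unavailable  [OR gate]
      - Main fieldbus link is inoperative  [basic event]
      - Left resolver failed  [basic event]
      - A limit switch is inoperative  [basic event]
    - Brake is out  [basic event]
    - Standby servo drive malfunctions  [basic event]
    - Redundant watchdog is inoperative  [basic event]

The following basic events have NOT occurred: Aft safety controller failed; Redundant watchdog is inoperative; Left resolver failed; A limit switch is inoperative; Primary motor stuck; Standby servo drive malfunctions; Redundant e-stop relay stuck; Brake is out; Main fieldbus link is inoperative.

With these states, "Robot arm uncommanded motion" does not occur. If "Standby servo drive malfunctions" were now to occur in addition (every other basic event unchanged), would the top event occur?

Yes

Counterfactual: set "Standby servo drive malfunctions" to occurred.
Controller stage unavailable [AND]: Redundant e-stop relay stuck=not, Aft safety controller failed=not → not all inputs occur → does not occur.
Feedback branch down [OR]: Primary motor stuck=not, Controller stage unavailable=not → no input occurs → does not occur.
E-stop path unavailable [OR]: Main fieldbus link is inoperative=not, Left resolver failed=not, A limit switch is inoperative=not → no input occurs → does not occur.
Safety interlock down [OR]: E-stop path unavailable=not, Brake is out=not, Standby servo drive malfunctions=occurs, Redundant watchdog is inoperative=not → at least one input occurs → occurs.
Robot arm uncommanded motion [OR]: Feedback branch down=not, Safety interlock down=occurs → at least one input occurs → occurs.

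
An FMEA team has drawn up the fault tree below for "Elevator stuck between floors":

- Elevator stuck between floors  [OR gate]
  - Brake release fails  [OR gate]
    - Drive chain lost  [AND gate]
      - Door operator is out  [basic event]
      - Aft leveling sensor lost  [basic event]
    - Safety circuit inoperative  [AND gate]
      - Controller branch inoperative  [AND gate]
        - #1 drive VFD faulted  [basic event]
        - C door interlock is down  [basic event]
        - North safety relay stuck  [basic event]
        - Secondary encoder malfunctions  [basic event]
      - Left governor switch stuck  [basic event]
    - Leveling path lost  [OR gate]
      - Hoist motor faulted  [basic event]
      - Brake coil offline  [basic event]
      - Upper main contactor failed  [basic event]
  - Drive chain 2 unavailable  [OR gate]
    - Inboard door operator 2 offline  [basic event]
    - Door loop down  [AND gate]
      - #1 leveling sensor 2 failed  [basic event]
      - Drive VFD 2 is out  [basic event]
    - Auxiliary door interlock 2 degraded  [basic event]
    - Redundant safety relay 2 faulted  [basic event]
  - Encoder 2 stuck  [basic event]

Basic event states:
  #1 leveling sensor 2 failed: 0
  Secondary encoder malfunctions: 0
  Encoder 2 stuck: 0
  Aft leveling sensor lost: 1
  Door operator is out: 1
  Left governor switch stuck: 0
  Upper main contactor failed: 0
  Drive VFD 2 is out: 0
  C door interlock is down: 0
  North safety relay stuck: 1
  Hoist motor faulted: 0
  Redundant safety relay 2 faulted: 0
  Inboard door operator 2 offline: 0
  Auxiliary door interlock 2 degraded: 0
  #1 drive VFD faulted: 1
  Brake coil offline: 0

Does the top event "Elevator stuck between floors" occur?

Drive chain lost [AND]: Door operator is out=occurs, Aft leveling sensor lost=occurs → all inputs occur → occurs.
Controller branch inoperative [AND]: #1 drive VFD faulted=occurs, C door interlock is down=not, North safety relay stuck=occurs, Secondary encoder malfunctions=not → not all inputs occur → does not occur.
Safety circuit inoperative [AND]: Controller branch inoperative=not, Left governor switch stuck=not → not all inputs occur → does not occur.
Leveling path lost [OR]: Hoist motor faulted=not, Brake coil offline=not, Upper main contactor failed=not → no input occurs → does not occur.
Brake release fails [OR]: Drive chain lost=occurs, Safety circuit inoperative=not, Leveling path lost=not → at least one input occurs → occurs.
Door loop down [AND]: #1 leveling sensor 2 failed=not, Drive VFD 2 is out=not → not all inputs occur → does not occur.
Drive chain 2 unavailable [OR]: Inboard door operator 2 offline=not, Door loop down=not, Auxiliary door interlock 2 degraded=not, Redundant safety relay 2 faulted=not → no input occurs → does not occur.
Elevator stuck between floors [OR]: Brake release fails=occurs, Drive chain 2 unavailable=not, Encoder 2 stuck=not → at least one input occurs → occurs.

Yes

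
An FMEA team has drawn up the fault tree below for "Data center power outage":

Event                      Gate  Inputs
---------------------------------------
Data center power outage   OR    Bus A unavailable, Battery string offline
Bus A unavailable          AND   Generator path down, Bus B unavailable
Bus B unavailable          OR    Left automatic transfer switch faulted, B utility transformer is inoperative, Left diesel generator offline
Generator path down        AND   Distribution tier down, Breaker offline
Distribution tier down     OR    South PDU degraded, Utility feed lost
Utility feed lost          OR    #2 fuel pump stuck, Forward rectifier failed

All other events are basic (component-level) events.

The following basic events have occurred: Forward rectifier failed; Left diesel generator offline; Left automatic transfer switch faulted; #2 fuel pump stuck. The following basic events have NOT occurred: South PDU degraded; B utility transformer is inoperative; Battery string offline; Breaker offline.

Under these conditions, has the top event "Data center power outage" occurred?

Utility feed lost [OR]: #2 fuel pump stuck=occurs, Forward rectifier failed=occurs → at least one input occurs → occurs.
Distribution tier down [OR]: South PDU degraded=not, Utility feed lost=occurs → at least one input occurs → occurs.
Generator path down [AND]: Distribution tier down=occurs, Breaker offline=not → not all inputs occur → does not occur.
Bus B unavailable [OR]: Left automatic transfer switch faulted=occurs, B utility transformer is inoperative=not, Left diesel generator offline=occurs → at least one input occurs → occurs.
Bus A unavailable [AND]: Generator path down=not, Bus B unavailable=occurs → not all inputs occur → does not occur.
Data center power outage [OR]: Bus A unavailable=not, Battery string offline=not → no input occurs → does not occur.

No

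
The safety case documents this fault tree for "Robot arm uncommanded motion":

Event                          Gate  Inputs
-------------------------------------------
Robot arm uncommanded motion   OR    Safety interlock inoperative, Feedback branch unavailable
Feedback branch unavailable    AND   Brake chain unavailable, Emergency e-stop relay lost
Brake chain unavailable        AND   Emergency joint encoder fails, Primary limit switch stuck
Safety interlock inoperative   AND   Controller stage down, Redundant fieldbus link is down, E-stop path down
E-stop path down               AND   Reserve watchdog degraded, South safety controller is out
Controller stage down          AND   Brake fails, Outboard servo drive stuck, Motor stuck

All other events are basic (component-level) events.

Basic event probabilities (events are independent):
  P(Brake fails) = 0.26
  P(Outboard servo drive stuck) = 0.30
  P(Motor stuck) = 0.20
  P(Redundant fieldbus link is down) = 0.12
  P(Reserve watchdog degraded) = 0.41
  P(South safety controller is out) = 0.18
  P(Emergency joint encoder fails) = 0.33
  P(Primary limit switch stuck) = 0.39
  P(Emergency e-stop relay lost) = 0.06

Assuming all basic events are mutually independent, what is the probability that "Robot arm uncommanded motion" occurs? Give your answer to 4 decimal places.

0.0079

P(Controller stage down) [AND] = 0.26 × 0.30 × 0.20 = 0.015600
P(E-stop path down) [AND] = 0.41 × 0.18 = 0.073800
P(Safety interlock inoperative) [AND] = 0.015600 × 0.12 × 0.073800 = 0.000138
P(Brake chain unavailable) [AND] = 0.33 × 0.39 = 0.128700
P(Feedback branch unavailable) [AND] = 0.128700 × 0.06 = 0.007722
P(Robot arm uncommanded motion) [OR] = 1 − (1−0.000138) × (1−0.007722) = 0.007859
Rounded to 4 decimal places: P(Robot arm uncommanded motion) ≈ 0.0079.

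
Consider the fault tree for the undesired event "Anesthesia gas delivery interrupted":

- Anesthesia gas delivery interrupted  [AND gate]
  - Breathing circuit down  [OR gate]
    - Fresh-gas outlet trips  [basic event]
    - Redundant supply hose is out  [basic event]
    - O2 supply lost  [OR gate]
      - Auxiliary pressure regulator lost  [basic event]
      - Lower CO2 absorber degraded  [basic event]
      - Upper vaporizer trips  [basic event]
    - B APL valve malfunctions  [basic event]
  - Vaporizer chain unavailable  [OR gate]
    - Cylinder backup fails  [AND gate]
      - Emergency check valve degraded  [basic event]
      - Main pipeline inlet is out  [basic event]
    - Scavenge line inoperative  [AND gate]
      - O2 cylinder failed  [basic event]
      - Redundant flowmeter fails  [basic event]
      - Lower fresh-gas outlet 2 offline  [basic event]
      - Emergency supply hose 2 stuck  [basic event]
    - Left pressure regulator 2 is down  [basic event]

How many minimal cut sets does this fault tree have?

O2 supply lost [OR]: union of children's cut sets → 3 cut set(s).
Breathing circuit down [OR]: union of children's cut sets → 6 cut set(s).
Cylinder backup fails [AND]: one cut set from each child combined → 1 × 1 = 1 cut set(s).
Scavenge line inoperative [AND]: one cut set from each child combined → 1 × 1 × 1 × 1 = 1 cut set(s).
Vaporizer chain unavailable [OR]: union of children's cut sets → 3 cut set(s).
Anesthesia gas delivery interrupted [AND]: one cut set from each child combined → 6 × 3 = 18 cut set(s).

18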